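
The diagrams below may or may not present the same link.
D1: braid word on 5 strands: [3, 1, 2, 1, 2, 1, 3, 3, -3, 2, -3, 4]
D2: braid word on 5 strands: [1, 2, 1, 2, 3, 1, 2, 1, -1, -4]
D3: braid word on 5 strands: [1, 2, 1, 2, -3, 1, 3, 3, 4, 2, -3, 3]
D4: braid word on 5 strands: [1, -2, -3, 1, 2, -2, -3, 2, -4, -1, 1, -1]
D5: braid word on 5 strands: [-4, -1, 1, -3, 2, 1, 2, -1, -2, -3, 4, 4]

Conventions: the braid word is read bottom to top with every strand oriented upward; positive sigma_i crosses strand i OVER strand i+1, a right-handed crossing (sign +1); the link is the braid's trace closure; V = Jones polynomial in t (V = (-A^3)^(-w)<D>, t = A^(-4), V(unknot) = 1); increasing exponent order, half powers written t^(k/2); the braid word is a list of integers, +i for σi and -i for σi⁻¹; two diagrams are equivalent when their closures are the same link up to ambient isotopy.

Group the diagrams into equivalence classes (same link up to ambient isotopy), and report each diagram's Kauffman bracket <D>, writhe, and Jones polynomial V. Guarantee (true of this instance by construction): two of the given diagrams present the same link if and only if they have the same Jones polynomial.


equivalence classes: {D1, D2, D3} | {D4, D5}
D1 (bracket 2 + A^8 + A^16; 12 crossings at w = +8): V = t^2 + t^4 + 2t^6
V(D2) = t^2 + t^4 + 2t^6  (w +6, c 10, <D> = 2A^-6 + A^2 + A^10)
V(D3) = t^2 + t^4 + 2t^6  (w +8, c 12, <D> = 2 + A^8 + A^16)
D4 (bracket A^-6 + A^-2 + A^2 + A^6; 12 crossings at w = -2): V = t^-3 + t^-2 + t^-1 + 1
V(D5) = t^-3 + t^-2 + t^-1 + 1  (w 0, c 12, <D> = 1 + A^4 + A^8 + A^12)
key observation: 2 values of V(t) split the 5 diagrams


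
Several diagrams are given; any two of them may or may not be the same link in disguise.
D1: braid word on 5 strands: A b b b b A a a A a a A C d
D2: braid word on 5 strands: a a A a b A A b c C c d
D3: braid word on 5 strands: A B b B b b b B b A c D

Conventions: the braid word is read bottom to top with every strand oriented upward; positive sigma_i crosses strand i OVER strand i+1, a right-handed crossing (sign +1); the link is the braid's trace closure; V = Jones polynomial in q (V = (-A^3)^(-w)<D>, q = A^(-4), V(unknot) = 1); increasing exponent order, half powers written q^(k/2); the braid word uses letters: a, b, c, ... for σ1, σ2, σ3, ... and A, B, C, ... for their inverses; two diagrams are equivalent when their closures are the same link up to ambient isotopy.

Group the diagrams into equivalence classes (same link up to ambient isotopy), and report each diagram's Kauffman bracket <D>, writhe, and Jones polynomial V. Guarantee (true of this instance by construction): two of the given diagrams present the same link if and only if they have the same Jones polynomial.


equivalence classes: {D1} | {D2} | {D3}
D1 (bracket A^-12 + 1 + A^4 + A^8; 14 crossings at w = +4): V = q + q^2 + q^3 + q^6
D2 (bracket A^-4 + A^4 + 2A^12; 12 crossings at w = +4): V = 2 + q^2 + q^4
D3 (bracket A^-8 + 2 + A^8; 12 crossings at w = 0): V = q^-2 + 2 + q^2
key observation: 3 classes among 3 diagrams; unequal V(q) rules out equality


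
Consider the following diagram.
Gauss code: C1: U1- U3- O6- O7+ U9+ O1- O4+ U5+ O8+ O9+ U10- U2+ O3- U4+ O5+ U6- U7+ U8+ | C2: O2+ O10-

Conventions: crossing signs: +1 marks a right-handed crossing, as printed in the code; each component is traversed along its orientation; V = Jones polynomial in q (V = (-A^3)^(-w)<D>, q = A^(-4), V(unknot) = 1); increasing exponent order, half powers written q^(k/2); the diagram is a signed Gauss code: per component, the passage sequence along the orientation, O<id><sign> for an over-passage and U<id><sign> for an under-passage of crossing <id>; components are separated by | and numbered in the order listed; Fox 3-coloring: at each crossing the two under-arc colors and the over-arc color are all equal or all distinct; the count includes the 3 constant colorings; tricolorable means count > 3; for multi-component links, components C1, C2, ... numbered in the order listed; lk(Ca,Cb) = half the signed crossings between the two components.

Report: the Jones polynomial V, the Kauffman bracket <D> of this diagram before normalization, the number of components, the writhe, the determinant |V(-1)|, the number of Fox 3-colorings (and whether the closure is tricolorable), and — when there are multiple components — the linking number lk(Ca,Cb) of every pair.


Jones polynomial: V(q) = -q^(1/2) - q^(3/2) - q^(5/2) + q^(9/2)
<D> = A^-12 - A^-4 - 1 - A^4; writhe +2
components 2, writhe +2 (10 crossings)
linking number lk(C1,C2) = 0
3-colorings: 27 of 3^11, det 0 — tricolorable
note: all 2 components of this link are unlinked algebraically


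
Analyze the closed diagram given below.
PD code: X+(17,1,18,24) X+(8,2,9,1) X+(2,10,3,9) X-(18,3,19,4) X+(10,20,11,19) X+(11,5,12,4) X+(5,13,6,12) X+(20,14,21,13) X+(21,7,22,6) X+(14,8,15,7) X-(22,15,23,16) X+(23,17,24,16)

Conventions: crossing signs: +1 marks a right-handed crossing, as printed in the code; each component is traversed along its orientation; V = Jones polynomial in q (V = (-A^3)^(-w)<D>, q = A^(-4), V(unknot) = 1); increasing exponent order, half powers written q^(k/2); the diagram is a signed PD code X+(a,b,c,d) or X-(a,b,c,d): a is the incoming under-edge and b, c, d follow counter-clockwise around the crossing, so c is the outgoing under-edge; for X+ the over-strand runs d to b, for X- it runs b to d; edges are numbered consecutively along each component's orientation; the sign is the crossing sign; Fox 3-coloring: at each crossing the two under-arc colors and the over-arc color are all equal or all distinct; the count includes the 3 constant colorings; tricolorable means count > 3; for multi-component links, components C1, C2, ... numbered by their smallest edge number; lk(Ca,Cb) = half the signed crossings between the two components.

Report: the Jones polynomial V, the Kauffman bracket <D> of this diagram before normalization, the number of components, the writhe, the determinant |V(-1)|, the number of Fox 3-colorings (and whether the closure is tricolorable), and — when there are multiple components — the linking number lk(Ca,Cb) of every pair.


V = q^3 + q^5 - q^8
<D> = -A^-8 + A^4 + A^12 (w = +8)
1 component over 12 crossings, w = +8
9 Fox colorings among 3^12, |V(-1)| = 3: tricolorable
why: w = +8 (over 12 crossings) is diagram-only; (-A^3)^(-8) removes it from V


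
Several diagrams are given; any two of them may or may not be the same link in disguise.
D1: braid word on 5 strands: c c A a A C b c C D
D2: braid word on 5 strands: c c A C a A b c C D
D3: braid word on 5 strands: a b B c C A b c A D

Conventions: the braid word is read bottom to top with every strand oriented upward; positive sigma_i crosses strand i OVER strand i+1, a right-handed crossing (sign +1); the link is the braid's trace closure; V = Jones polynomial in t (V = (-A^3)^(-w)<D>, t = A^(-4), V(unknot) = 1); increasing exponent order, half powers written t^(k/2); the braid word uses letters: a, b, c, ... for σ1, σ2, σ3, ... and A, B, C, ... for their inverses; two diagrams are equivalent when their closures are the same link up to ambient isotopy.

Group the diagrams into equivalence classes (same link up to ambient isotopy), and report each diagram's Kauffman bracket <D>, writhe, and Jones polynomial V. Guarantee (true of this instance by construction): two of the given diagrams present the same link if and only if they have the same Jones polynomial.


classes: {D1, D2, D3}
V(D1) = 1  [10 crossings, <D> = 1, w = 0]
V(D2) = 1  [10 crossings, <D> = 1, w = 0]
V(D3) = 1  [10 crossings, <D> = 1, w = 0]
note: all 3 diagrams share one V(t), hence one class


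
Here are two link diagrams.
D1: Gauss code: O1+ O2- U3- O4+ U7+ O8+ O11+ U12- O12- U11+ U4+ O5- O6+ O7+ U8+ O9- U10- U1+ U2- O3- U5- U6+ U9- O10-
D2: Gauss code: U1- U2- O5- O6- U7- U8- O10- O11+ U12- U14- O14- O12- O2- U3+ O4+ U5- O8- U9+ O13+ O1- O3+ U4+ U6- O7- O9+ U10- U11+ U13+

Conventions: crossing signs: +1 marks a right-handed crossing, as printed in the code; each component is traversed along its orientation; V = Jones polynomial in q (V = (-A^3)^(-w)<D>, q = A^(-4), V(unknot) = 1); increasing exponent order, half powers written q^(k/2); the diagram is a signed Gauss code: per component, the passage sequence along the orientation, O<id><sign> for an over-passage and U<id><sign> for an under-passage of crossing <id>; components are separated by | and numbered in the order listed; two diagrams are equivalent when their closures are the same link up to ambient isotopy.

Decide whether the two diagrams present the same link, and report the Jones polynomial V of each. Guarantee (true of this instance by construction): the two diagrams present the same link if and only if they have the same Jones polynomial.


same link: no
V(D1) = -q^-3 + q^-2 - q^-1 + 3 - q + q^2 - q^3  [12 crossings, <D> = -A^-12 + A^-8 - A^-4 + 3 - A^4 + A^8 - A^12, w = 0]
V(D2) = -q^-5 + q^-4 - q^-3 + 2q^-2 - q^-1 + 2 - q  (w -4, c 14, <D> = -A^-16 + 2A^-12 - A^-8 + 2A^-4 - 1 + A^4 - A^8)
note: 2 classes among 2 diagrams; unequal V(q) rules out equality


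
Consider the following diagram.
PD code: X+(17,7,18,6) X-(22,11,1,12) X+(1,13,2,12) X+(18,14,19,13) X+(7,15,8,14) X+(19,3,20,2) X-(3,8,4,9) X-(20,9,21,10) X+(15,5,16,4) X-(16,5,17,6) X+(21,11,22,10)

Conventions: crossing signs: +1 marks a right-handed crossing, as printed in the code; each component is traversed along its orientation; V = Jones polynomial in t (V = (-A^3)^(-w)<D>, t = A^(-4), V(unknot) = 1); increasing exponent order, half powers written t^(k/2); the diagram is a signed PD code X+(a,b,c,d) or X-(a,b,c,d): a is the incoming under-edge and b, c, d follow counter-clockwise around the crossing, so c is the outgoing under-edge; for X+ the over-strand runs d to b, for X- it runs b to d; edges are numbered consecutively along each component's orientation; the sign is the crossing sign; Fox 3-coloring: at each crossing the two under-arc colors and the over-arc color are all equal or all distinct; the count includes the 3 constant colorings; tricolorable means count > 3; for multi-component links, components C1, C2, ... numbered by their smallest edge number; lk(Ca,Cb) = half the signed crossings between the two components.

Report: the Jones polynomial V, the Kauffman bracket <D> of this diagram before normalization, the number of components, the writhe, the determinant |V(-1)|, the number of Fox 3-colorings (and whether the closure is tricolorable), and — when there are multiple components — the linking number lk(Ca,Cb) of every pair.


V(t) = 1
bracket: -A^9, w = +3
1 component, writhe +3, over 11 crossings
det 1, colorings 3 of 3^11 — not tricolorable
observation: |V(-1)| = 1: so not tricolorable, since 3 does not divide 1


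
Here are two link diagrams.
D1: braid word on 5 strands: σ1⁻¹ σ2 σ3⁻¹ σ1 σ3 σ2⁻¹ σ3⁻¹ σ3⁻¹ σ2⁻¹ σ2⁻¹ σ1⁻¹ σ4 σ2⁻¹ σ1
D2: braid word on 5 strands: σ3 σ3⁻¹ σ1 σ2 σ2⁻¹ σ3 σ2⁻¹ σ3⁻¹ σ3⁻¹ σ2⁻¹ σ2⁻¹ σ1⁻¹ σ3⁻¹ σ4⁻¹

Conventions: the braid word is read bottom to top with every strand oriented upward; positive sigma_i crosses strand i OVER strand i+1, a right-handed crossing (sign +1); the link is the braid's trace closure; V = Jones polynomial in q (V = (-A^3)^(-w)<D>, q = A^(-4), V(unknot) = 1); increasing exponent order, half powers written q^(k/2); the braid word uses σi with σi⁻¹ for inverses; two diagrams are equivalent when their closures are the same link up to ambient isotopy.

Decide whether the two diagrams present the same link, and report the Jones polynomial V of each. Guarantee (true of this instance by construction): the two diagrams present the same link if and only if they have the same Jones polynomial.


same link: yes
V(D1) = -q^-7 + q^-4 + 2q^-3 + q^-2 + q^-1  [14 crossings, <D> = A^-8 + A^-4 + 2 + A^4 - A^16, w = -4]
V(D2) = -q^-7 + q^-4 + 2q^-3 + q^-2 + q^-1  (w -6, c 14, <D> = A^-14 + A^-10 + 2A^-6 + A^-2 - A^10)
note: D2 (14 crossings) and D1 (14) are Markov-related braid presentations


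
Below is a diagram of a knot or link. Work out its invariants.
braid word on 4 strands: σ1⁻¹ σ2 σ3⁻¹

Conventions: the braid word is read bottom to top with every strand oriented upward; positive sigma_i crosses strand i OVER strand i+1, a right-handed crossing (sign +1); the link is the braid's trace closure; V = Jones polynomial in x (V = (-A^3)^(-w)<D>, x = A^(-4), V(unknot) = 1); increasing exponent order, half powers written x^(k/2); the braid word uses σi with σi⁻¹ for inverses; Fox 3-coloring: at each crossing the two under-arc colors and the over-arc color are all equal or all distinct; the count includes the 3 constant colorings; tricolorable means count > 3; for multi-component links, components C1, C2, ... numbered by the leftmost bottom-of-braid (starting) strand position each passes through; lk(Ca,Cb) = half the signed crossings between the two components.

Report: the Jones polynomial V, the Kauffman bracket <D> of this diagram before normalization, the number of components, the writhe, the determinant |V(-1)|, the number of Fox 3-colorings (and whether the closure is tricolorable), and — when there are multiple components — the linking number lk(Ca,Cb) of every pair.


V = 1
<D> = -A^-3 (w = -1)
1 component over 3 crossings, w = -1
3 Fox colorings among 3^3, |V(-1)| = 1: not tricolorable
why: |V(-1)| = 1: so not tricolorable, since 3 does not divide 1


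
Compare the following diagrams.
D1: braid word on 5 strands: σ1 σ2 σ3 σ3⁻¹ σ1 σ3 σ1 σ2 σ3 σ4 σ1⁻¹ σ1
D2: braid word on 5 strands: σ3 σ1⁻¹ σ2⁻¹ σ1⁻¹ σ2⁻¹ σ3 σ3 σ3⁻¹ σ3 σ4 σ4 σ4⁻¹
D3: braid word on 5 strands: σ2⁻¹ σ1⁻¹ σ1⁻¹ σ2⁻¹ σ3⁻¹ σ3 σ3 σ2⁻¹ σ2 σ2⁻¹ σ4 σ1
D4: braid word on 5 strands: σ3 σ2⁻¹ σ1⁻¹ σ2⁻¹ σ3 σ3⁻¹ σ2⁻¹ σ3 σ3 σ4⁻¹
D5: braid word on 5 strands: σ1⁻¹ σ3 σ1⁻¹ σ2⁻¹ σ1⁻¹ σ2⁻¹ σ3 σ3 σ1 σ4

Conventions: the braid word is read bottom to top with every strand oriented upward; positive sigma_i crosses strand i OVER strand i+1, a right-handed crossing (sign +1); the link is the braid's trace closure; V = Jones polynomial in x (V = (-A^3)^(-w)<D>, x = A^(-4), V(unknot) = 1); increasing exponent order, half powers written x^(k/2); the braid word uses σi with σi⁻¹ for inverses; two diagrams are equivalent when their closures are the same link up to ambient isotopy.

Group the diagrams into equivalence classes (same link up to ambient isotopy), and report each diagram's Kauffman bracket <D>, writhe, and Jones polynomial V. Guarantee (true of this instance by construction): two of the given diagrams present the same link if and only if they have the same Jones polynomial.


grouping into links: {D1} | {D2, D4, D5} | {D3}
V(D1) = x^2 + x^4 - x^5 + x^6 - x^7  (w +8, c 12, <D> = -A^-4 + 1 - A^4 + A^8 + A^16)
V(D2) = -x^-3 + x^-2 - x^-1 + 3 - x + x^2 - x^3  [12 crossings, <D> = -A^-12 + A^-8 - A^-4 + 3 - A^4 + A^8 - A^12, w = 0]
D3 (bracket A^-2 - A^2 + 2A^6 - A^10 + A^14 - A^18; 12 crossings at w = -2): V = -x^-6 + x^-5 - x^-4 + 2x^-3 - x^-2 + x^-1
V(D4) = -x^-3 + x^-2 - x^-1 + 3 - x + x^2 - x^3  (w -2, c 10, <D> = -A^-18 + A^-14 - A^-10 + 3A^-6 - A^-2 + A^2 - A^6)
D5 (bracket -A^-12 + A^-8 - A^-4 + 3 - A^4 + A^8 - A^12; 10 crossings at w = 0): V = -x^-3 + x^-2 - x^-1 + 3 - x + x^2 - x^3
why: 3 values of V(x) split the 5 diagrams


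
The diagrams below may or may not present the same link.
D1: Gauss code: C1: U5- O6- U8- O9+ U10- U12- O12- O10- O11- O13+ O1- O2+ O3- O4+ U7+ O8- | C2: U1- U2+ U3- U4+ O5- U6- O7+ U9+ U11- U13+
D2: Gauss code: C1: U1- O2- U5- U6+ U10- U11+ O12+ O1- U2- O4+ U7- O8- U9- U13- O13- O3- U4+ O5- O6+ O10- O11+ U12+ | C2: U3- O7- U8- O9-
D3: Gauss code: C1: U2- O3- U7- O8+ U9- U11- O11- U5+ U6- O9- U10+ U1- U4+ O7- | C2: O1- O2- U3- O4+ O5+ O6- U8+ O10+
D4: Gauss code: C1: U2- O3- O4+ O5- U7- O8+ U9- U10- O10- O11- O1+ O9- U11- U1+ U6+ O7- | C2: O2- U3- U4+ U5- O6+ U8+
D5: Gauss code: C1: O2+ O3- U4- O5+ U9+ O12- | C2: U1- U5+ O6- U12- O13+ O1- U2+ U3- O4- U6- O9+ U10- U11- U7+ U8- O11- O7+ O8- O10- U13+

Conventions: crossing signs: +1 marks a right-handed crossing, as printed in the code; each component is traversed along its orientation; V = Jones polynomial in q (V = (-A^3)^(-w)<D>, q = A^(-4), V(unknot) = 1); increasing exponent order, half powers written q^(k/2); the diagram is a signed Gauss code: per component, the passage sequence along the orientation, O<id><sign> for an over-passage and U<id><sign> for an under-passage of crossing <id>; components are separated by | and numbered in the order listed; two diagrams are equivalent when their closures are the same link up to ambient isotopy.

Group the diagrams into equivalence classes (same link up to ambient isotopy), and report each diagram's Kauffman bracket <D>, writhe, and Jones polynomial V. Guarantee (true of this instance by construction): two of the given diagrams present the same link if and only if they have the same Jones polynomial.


equivalence classes: {D1, D3, D4, D5} | {D2}
D1 (bracket A^-15 - A^-11 + 2A^-7 - A^-3 + 2A - A^5; 13 crossings at w = -3): V = q^(-7/2) - 2q^(-5/2) + q^(-3/2) - 2q^(-1/2) + q^(1/2) - q^(3/2)
V(D2) = -q^(-11/2) + q^(-9/2) - q^(-7/2) - q^(-3/2)  [13 crossings, <D> = A^-9 + A^-1 - A^3 + A^7, w = -5]
V(D3) = q^(-7/2) - 2q^(-5/2) + q^(-3/2) - 2q^(-1/2) + q^(1/2) - q^(3/2)  [11 crossings, <D> = A^-15 - A^-11 + 2A^-7 - A^-3 + 2A - A^5, w = -3]
V(D4) = q^(-7/2) - 2q^(-5/2) + q^(-3/2) - 2q^(-1/2) + q^(1/2) - q^(3/2)  [11 crossings, <D> = A^-15 - A^-11 + 2A^-7 - A^-3 + 2A - A^5, w = -3]
V(D5) = q^(-7/2) - 2q^(-5/2) + q^(-3/2) - 2q^(-1/2) + q^(1/2) - q^(3/2)  (w -3, c 13, <D> = A^-15 - A^-11 + 2A^-7 - A^-3 + 2A - A^5)
key observation: 2 classes among 5 diagrams; unequal V(q) rules out equality


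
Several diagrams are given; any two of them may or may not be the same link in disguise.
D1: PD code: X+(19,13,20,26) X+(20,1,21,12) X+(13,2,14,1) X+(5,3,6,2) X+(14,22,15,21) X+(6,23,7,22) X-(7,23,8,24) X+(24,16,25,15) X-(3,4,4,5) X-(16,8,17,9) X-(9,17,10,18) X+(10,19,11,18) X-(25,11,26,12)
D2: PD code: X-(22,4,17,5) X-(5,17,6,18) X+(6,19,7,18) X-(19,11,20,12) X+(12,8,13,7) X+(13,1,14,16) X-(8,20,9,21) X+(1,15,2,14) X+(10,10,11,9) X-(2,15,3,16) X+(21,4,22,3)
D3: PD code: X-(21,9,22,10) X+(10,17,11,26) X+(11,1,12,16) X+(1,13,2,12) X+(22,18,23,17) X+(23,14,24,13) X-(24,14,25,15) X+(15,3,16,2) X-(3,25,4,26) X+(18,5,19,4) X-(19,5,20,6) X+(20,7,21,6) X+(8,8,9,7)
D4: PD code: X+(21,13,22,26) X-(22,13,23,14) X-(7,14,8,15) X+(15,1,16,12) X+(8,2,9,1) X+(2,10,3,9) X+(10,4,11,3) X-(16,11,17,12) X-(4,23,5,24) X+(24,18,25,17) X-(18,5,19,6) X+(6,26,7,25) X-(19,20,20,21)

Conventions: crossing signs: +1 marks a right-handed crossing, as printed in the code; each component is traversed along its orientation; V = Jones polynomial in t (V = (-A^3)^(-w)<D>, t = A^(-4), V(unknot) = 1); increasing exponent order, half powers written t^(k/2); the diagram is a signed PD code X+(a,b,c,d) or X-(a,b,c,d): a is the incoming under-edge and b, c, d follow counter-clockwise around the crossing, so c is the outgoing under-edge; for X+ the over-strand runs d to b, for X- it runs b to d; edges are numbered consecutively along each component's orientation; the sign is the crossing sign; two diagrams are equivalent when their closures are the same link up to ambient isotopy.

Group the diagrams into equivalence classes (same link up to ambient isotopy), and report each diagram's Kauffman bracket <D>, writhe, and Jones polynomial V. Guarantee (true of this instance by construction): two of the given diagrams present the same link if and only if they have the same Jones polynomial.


classes: {D1, D3} | {D2} | {D4}
V(D1) = -t^(1/2) - t^(3/2) - t^(5/2) + t^(9/2)  [13 crossings, <D> = -A^-9 + A^-1 + A^3 + A^7, w = +3]
D2 (bracket A^5 + A^13; 11 crossings at w = +1): V = -t^(-5/2) - t^(-1/2)
D3 (bracket -A^-3 + A^5 + A^9 + A^13; 13 crossings at w = +5): V = -t^(1/2) - t^(3/2) - t^(5/2) + t^(9/2)
D4 (bracket -A^-11 + A^-7 - A^-3 + 2A + A^9; 13 crossings at w = +1): V = -t^(-3/2) - 2t^(1/2) + t^(3/2) - t^(5/2) + t^(7/2)
insight: V(t) takes 3 values over 4 diagrams, fixing the grouping


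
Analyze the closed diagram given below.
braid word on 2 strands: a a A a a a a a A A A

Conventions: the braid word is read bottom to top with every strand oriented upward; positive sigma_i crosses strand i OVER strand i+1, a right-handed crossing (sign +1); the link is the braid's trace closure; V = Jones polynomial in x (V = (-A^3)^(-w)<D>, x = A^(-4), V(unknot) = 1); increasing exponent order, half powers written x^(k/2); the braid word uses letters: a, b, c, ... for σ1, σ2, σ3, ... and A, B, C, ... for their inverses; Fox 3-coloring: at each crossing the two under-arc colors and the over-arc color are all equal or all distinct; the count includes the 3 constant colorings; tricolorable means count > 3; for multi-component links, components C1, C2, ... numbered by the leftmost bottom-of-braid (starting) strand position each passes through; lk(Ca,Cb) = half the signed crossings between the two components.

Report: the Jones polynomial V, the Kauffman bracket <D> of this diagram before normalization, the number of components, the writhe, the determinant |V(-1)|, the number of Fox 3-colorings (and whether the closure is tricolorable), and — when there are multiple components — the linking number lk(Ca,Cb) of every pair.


Jones polynomial: V(x) = x + x^3 - x^4
<D> = A^-7 - A^-3 - A^5; writhe +3
components 1, writhe +3 (11 crossings)
3-colorings: 9 of 3^11, det 3 — tricolorable
note: det 3 = |V(-1)|; divisible by 3, so tricolorable


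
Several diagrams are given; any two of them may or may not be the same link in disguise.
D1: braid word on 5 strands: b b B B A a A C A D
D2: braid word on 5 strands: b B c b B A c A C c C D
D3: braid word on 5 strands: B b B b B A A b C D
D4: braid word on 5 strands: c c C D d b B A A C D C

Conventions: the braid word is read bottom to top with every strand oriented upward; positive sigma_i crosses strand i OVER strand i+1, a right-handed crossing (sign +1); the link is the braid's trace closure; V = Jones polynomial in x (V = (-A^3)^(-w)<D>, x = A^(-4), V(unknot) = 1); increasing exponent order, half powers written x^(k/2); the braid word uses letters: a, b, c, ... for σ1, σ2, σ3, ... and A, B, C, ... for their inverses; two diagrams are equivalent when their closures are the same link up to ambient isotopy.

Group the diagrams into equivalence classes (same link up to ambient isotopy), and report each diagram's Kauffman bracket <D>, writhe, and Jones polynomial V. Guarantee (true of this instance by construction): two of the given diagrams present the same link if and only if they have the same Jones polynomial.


classes: {D1, D2, D3, D4}
V(D1) = x^-3 + x^-2 + x^-1 + 1  [10 crossings, <D> = A^-12 + A^-8 + A^-4 + 1, w = -4]
V(D2) = x^-3 + x^-2 + x^-1 + 1  [12 crossings, <D> = A^-6 + A^-2 + A^2 + A^6, w = -2]
D3 (bracket A^-12 + A^-8 + A^-4 + 1; 10 crossings at w = -4): V = x^-3 + x^-2 + x^-1 + 1
V(D4) = x^-3 + x^-2 + x^-1 + 1  [12 crossings, <D> = A^-12 + A^-8 + A^-4 + 1, w = -4]
note: all 4 diagrams share one V(x), hence one class


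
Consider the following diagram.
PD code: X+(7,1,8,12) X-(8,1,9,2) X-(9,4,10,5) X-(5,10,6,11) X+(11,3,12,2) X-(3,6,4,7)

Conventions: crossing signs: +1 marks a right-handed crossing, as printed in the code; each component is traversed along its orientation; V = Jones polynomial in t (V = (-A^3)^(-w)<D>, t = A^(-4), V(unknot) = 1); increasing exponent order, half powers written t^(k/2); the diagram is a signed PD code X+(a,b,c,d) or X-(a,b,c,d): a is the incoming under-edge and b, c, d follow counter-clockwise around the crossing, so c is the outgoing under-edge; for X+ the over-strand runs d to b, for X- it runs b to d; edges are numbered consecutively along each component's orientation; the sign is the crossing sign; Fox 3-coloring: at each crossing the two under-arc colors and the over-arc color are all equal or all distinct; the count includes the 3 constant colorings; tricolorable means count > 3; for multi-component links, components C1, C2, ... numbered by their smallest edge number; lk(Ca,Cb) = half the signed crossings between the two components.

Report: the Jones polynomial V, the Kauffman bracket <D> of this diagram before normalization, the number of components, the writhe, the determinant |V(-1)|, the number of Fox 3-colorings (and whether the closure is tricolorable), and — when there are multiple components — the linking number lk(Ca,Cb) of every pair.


V = -t^-4 + t^-3 + t^-1
<D> = A^-2 + A^6 - A^10 (w = -2)
1 component over 6 crossings, w = -2
9 Fox colorings among 3^6, |V(-1)| = 3: tricolorable
why: w = -2 (over 6 crossings) is diagram-only; (-A^3)^(2) removes it from V


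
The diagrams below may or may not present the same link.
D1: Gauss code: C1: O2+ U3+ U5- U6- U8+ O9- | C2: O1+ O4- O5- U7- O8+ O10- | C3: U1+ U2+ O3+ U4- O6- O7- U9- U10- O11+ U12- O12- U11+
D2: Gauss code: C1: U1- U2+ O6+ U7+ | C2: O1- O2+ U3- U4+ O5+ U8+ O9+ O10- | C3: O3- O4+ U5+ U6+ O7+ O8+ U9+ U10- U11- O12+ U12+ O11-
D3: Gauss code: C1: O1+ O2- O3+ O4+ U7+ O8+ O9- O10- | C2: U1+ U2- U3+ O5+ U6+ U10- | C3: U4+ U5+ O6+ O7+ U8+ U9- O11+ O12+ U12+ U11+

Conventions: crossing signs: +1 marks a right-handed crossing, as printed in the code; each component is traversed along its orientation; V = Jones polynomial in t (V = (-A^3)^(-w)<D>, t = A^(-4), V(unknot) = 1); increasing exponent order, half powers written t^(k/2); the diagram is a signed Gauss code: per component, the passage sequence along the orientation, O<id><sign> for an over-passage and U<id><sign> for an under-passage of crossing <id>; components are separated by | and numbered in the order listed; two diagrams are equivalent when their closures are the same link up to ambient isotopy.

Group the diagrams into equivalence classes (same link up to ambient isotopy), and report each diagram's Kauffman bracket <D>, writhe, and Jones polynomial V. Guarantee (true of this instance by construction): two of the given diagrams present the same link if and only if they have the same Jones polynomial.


equivalence classes: {D1} | {D2, D3}
D1 (bracket A^-6 + A^-2 + A^2 + A^6; 12 crossings at w = -2): V = t^-3 + t^-2 + t^-1 + 1
D2 (bracket A^-8 + 2 + A^8; 12 crossings at w = +4): V = t + 2t^3 + t^5
V(D3) = t + 2t^3 + t^5  (w +6, c 12, <D> = A^-2 + 2A^6 + A^14)
observation: comparing 3 Jones polynomials yields 2 groups


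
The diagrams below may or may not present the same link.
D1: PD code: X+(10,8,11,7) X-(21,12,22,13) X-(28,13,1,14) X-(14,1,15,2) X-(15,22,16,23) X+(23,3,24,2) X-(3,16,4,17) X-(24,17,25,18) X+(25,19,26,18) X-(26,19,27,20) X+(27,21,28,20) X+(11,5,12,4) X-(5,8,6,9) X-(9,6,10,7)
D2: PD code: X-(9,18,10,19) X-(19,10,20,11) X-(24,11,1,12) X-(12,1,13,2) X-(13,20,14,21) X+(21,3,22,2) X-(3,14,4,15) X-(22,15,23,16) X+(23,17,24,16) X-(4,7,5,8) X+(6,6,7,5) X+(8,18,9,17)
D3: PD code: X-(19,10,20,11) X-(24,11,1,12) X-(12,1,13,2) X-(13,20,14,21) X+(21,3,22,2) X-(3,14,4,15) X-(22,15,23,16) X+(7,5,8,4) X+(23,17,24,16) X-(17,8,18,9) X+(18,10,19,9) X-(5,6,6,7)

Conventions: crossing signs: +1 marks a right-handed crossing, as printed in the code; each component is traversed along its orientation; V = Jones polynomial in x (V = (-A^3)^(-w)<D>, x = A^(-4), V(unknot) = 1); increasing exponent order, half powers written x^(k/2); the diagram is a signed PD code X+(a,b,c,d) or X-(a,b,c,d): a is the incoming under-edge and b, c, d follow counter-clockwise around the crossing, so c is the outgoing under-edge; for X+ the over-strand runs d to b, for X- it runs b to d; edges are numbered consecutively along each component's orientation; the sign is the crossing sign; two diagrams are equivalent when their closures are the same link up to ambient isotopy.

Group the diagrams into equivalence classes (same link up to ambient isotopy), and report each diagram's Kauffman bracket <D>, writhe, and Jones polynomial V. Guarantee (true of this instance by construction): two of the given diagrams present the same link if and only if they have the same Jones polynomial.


classes: {D1, D2, D3}
V(D1) = -x^-6 + x^-5 - x^-4 + 2x^-3 - x^-2 + x^-1  [14 crossings, <D> = A^-8 - A^-4 + 2 - A^4 + A^8 - A^12, w = -4]
V(D2) = -x^-6 + x^-5 - x^-4 + 2x^-3 - x^-2 + x^-1  (w -4, c 12, <D> = A^-8 - A^-4 + 2 - A^4 + A^8 - A^12)
V(D3) = -x^-6 + x^-5 - x^-4 + 2x^-3 - x^-2 + x^-1  (w -4, c 12, <D> = A^-8 - A^-4 + 2 - A^4 + A^8 - A^12)
insight: all 3 diagrams share one V(x), hence one class


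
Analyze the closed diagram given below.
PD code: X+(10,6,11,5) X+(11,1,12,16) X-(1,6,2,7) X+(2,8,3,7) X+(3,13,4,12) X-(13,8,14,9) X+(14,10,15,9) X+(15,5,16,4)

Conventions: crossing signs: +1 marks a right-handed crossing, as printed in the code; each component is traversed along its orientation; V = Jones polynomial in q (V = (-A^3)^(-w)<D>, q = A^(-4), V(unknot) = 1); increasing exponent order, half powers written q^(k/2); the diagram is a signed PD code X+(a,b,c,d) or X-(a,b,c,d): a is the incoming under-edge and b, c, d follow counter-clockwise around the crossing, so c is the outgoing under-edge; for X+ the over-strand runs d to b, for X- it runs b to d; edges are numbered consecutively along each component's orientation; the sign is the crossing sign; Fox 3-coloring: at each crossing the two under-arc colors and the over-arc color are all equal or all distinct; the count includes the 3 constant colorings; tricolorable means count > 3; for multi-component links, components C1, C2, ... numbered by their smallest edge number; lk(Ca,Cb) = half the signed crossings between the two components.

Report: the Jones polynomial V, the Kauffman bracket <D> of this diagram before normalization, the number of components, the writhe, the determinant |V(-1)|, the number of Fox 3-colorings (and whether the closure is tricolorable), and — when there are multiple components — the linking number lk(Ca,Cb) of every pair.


V = q + q^3 - q^4
<D> = -A^-4 + 1 + A^8 (w = +4)
1 component over 8 crossings, w = +4
9 Fox colorings among 3^8, |V(-1)| = 3: tricolorable
why: det 3 = |V(-1)|; divisible by 3, so tricolorable


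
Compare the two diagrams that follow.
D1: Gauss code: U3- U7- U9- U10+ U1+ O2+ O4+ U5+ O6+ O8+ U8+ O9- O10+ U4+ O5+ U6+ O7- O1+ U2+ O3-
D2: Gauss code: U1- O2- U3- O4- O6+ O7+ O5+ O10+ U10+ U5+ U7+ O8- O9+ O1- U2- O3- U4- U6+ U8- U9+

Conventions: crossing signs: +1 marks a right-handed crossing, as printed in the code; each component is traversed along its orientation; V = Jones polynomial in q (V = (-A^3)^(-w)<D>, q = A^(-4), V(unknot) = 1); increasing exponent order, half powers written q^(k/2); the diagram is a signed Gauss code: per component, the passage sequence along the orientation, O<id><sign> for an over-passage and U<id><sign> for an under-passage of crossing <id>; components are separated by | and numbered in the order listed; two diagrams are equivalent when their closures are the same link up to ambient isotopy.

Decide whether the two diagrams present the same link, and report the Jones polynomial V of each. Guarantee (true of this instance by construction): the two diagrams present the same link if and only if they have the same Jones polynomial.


same link: no
V(D1) = q + q^3 - q^4  [10 crossings, <D> = -A^-4 + 1 + A^8, w = +4]
D2 (bracket A^4 + A^12 - A^16; 10 crossings at w = 0): V = -q^-4 + q^-3 + q^-1
note: 2 values of V(q) split the 2 diagrams


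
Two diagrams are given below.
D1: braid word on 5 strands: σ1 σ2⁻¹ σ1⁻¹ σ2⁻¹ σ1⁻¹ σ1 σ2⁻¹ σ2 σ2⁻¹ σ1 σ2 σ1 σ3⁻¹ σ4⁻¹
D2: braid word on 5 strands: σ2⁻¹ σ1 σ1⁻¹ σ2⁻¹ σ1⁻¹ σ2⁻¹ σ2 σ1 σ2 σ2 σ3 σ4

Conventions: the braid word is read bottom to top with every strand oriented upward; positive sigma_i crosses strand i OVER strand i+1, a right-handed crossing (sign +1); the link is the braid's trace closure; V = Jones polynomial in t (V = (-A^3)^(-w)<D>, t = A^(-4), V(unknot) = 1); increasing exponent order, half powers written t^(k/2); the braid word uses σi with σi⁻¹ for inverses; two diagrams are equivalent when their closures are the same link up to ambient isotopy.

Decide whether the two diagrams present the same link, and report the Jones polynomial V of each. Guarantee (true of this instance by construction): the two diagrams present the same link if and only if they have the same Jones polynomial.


equivalent: yes
V(D1) = t^-1 + 2 + t  (w -2, c 14, <D> = A^-10 + 2A^-6 + A^-2)
V(D2) = t^-1 + 2 + t  (w +2, c 12, <D> = A^2 + 2A^6 + A^10)
why: all 2 diagrams share one V(t), hence one class


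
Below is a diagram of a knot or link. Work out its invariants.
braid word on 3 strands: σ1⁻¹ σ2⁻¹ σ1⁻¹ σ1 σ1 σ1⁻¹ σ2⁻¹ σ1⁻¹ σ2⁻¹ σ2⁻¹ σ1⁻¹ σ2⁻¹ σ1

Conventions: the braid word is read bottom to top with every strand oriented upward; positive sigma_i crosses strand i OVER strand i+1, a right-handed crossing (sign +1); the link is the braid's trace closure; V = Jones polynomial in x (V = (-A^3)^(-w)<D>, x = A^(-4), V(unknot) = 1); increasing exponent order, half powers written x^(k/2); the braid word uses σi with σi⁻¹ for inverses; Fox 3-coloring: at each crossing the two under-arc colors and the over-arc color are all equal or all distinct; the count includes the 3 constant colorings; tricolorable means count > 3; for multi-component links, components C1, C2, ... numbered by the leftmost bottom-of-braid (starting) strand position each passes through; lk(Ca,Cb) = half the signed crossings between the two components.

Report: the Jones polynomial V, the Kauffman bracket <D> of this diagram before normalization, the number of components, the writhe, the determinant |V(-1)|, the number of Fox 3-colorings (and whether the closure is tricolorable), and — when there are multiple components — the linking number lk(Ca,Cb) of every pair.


V = x^(-15/2) - x^(-13/2) - x^(-9/2) - x^(-5/2)
<D> = A^-11 + A^-3 + A^5 - A^9 (w = -7)
2 components over 13 crossings, w = -7
lk(C1,C2): -2
3 Fox colorings among 3^13, |V(-1)| = 4: not tricolorable
why: det 4 = |V(-1)|; not divisible by 3, so not tricolorable


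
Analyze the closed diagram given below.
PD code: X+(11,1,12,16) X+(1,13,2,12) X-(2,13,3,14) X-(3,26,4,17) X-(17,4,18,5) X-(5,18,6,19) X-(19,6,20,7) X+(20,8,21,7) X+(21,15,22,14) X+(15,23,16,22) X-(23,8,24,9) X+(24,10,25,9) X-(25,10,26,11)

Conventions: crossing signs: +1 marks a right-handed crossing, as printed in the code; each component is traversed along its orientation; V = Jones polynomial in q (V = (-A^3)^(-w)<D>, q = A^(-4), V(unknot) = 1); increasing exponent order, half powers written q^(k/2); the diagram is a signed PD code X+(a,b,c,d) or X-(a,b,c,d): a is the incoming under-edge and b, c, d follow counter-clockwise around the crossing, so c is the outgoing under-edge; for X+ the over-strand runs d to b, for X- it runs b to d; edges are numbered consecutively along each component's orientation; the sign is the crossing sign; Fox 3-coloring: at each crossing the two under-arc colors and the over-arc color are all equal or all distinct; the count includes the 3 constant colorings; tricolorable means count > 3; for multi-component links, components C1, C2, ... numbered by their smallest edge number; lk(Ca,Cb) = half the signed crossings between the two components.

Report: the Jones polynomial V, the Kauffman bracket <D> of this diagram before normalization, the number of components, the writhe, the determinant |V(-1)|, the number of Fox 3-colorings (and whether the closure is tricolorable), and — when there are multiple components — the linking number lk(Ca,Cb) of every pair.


V(q) = -q^(-9/2) + 2q^(-7/2) - 3q^(-5/2) + 3q^(-3/2) - 4q^(-1/2) + 2q^(1/2) - 2q^(3/2) + q^(5/2)
bracket: -A^-13 + 2A^-9 - 2A^-5 + 4A^-1 - 3A^3 + 3A^7 - 2A^11 + A^15, w = -1
2 components, writhe -1, over 13 crossings
lk(C1,C2) = -1
det 18, colorings 9 of 3^13 — tricolorable
observation: the 1 component pair carries total linking -1


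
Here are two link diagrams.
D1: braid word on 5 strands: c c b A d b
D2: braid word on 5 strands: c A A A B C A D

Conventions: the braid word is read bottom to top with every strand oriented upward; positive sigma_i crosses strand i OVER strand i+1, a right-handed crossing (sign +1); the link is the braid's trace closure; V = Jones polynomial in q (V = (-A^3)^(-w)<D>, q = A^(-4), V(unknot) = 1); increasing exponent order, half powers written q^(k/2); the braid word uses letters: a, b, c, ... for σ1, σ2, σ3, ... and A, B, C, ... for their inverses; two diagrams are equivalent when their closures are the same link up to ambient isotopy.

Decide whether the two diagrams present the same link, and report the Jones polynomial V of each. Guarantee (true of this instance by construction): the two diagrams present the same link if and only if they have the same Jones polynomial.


equivalent: no
D1 (bracket A^-8 + 2 + A^8; 6 crossings at w = +4): V = q + 2q^3 + q^5
D2 (bracket A^-14 + A^-10 + A^-6 + A^6; 8 crossings at w = -6): V = q^-6 + q^-3 + q^-2 + q^-1
key observation: comparing 2 Jones polynomials yields 2 groups


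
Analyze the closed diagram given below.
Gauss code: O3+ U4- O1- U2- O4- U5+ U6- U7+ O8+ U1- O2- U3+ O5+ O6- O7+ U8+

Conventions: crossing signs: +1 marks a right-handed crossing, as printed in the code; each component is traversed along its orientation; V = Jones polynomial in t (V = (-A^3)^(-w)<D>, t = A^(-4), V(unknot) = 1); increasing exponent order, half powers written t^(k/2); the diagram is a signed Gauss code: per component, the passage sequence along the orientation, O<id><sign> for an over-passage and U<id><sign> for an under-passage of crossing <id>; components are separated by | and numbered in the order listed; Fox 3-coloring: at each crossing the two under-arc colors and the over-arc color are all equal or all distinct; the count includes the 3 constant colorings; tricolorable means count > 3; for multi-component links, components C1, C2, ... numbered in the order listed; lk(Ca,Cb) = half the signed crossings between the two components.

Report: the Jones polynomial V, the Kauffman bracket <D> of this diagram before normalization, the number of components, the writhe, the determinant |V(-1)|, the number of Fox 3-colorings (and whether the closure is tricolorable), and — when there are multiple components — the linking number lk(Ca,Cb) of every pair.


V = -t^-3 + 2t^-2 - 2t^-1 + 3 - 2t + 2t^2 - t^3
<D> = -A^-12 + 2A^-8 - 2A^-4 + 3 - 2A^4 + 2A^8 - A^12 (w = 0)
1 component over 8 crossings, w = 0
3 Fox colorings among 3^8, |V(-1)| = 13: not tricolorable
why: the span of V is 6, forcing >= 6 crossings in any diagram


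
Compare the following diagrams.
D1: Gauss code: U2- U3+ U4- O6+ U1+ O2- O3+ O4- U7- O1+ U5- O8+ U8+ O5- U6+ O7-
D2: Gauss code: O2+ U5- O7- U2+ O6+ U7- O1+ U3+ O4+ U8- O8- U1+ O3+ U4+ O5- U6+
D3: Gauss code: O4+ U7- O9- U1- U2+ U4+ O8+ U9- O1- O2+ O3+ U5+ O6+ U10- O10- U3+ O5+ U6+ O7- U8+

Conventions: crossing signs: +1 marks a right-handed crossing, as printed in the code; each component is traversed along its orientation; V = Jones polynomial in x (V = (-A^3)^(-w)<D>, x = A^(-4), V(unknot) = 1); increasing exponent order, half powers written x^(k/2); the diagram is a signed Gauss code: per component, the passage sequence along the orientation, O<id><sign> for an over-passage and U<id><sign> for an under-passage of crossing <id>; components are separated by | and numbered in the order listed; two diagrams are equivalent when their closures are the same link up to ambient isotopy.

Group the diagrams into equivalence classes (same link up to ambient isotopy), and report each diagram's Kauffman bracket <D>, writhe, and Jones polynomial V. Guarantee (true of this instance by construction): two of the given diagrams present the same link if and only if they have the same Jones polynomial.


grouping into links: {D1} | {D2, D3}
V(D1) = x^-2 - x^-1 + 1 - x + x^2  (w 0, c 8, <D> = A^-8 - A^-4 + 1 - A^4 + A^8)
V(D2) = x^-1 - 1 + 2x - 3x^2 + 3x^3 - 2x^4 + 2x^5 - x^6  [8 crossings, <D> = -A^-18 + 2A^-14 - 2A^-10 + 3A^-6 - 3A^-2 + 2A^2 - A^6 + A^10, w = +2]
V(D3) = x^-1 - 1 + 2x - 3x^2 + 3x^3 - 2x^4 + 2x^5 - x^6  [10 crossings, <D> = -A^-18 + 2A^-14 - 2A^-10 + 3A^-6 - 3A^-2 + 2A^2 - A^6 + A^10, w = +2]
why: V(x) takes 2 values over 3 diagrams, fixing the grouping
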